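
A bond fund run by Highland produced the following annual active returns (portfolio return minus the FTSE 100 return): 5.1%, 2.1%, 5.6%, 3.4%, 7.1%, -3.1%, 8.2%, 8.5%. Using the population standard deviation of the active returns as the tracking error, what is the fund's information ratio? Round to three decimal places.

1.288

μ = (5.1 + 2.1 + 5.6 + 3.4 + 7.1 − 3.1 + 8.2 + 8.5) / 8 = 4.6125%
Σ(r − μ)² = (5.1 − 4.6125)² + (2.1 − 4.6125)² + (5.6 − 4.6125)² + … = 102.6488
population σ = √(102.6488 / 8) = √12.8311 = 3.5821%
IR = μ / tracking error = 4.6125 / 3.5821 = 1.2877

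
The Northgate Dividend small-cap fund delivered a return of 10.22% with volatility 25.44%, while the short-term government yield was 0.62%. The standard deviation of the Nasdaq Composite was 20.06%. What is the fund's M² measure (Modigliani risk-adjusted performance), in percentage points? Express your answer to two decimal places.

Sharpe = (Rp − Rf) / σp = (10.22% − 0.62%) / 25.44% = 0.3774
M² = Rf + Sharpe × σm = 0.62% + 0.3774 × 20.06% = 8.1906%

8.19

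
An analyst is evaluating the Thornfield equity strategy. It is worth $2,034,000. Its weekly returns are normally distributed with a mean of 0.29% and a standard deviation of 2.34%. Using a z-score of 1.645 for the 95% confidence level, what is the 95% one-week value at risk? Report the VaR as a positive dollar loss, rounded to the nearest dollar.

$72,396

Return at the 95% tail: μ − z·σ = 0.29% − 1.645 × 2.34% = 0.29 − 3.8493 = -3.5593%
VaR = −(-3.5593%) × $2,034,000 = 3.5593% × $2,034,000 = $72,396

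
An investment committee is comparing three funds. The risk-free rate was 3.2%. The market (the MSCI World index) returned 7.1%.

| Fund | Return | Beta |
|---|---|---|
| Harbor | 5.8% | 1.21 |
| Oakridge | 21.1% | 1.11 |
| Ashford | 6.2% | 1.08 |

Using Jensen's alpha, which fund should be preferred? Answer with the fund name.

Oakridge

Harbor: α = 5.8% − [3.2% + 1.21 × (7.1% − 3.2%)] = -2.119
Oakridge: α = 21.1% − [3.2% + 1.11 × (7.1% − 3.2%)] = 13.571
Ashford: α = 6.2% − [3.2% + 1.08 × (7.1% − 3.2%)] = -1.212
Highest: Oakridge (13.571).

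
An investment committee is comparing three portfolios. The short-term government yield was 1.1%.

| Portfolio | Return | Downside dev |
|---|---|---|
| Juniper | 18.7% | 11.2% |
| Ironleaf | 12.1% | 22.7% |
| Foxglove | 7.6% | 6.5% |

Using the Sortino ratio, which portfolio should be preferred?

Juniper

Juniper: Sortino ratio = (18.7% − 1.1%) / 11.2% = 1.571
Ironleaf: Sortino ratio = (12.1% − 1.1%) / 22.7% = 0.485
Foxglove: Sortino ratio = (7.6% − 1.1%) / 6.5% = 1.000
Highest: Juniper (1.571).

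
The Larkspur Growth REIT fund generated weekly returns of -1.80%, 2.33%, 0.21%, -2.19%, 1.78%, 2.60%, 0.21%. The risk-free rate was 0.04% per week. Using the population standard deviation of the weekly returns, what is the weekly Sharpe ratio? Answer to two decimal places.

0.23

r̄ = (-1.8 + 2.33 + 0.21 − 2.19 + 1.78 + 2.6 + 0.21) / 7 = 0.4486%
Σ(r − r̄)² = (-1.8 − 0.4486)² + (2.33 − 0.4486)² + (0.21 − 0.4486)² + … = 22.0731
σ = √[22.0731 / 7] = 1.7758%
Sharpe = (r̄ − rf) / σ = (0.4486 − 0.04) / 1.7758 = 0.4086 / 1.7758 = 0.2301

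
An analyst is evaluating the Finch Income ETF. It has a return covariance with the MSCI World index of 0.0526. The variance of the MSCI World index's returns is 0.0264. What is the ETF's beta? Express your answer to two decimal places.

β = Cov(Rp, Rm) / Var(Rm) = 0.0526 / 0.0264 = 1.9924

1.99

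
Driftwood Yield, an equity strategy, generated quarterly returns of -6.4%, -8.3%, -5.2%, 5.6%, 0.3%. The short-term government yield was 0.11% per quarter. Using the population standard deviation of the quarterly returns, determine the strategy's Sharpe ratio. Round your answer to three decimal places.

-0.573

Mean return μ = -14.00 / 5 = -2.8000%
Σ(r − μ)² = (-6.4 − (-2.8000))² + (-8.3 − (-2.8000))² + … = 129.1400
σ = √[129.1400 / 5] = 5.0821%
Sharpe = (μ − rf) / σ = (-2.8000 − 0.11) / 5.0821 = -2.9100 / 5.0821 = -0.5726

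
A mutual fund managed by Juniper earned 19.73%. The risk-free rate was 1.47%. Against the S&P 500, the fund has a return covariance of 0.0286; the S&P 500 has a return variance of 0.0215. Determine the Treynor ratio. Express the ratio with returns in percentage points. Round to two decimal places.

13.73

β = Cov / Var = 0.0286 / 0.0215 = 1.3302
Treynor = (Rp − Rf) / β = (19.73% − 1.47%) / 1.3302 = 18.26 / 1.3302 = 13.7273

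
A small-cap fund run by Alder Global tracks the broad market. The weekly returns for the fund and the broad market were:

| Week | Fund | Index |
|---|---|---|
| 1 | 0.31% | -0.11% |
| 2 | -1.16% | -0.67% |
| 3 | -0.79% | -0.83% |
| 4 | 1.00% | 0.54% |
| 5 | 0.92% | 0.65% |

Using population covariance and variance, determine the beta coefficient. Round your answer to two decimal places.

r̄p = 0.0560%,  r̄m = -0.0840%
Cov = Σ(rp − r̄p)(rm − r̄m) / 5 = 0.5121
Var(rm) = Σ(rm − r̄m)² / 5 = 0.3657
β = Cov / Var = 0.5121 / 0.3657 = 1.4003

1.40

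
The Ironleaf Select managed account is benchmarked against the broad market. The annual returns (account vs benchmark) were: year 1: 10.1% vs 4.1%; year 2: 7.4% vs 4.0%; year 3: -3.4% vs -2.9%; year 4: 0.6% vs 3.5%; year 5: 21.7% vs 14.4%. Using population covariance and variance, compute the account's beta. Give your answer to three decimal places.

1.475

r̄p = 7.2800%,  r̄m = 4.6200%
Cov = Σ(rp − r̄p)(rm − r̄m) / 5 = 45.4564
Var(rm) = Σ(rm − r̄m)² / 5 = 30.8216
β = Cov / Var = 45.4564 / 30.8216 = 1.4748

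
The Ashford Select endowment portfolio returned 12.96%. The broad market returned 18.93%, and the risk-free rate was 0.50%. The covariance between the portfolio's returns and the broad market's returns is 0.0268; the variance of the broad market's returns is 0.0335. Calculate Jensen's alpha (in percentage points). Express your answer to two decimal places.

-2.28

β = Cov / Var = 0.0268 / 0.0335 = 0.8000
E[R] = Rf + β(Rm − Rf) = 0.50% + 0.8000 × (18.93% − 0.50%) = 15.2440%
α = Rp − E[R] = 12.96% − 15.2440% = -2.2840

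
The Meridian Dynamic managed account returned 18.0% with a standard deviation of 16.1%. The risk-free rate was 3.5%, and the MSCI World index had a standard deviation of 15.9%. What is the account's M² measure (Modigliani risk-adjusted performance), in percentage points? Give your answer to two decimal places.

17.82

Sharpe = (Rp − Rf) / σp = (18.0% − 3.5%) / 16.1% = 0.9006
M² = Rf + Sharpe × σm = 3.5% + 0.9006 × 15.9% = 17.8195%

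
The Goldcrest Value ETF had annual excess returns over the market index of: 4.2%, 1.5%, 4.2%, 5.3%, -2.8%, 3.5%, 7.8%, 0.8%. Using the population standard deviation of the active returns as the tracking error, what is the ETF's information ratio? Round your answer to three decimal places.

μ = (4.2 + 1.5 + 4.2 + 5.3 − 2.8 + 3.5 + 7.8 + 0.8) / 8 = 3.0625%
Σ(r − μ)² = (4.2 − 3.0625)² + (1.5 − 3.0625)² + … = 72.1588
population σ = √(72.1588 / 8) = √9.0199 = 3.0033%
IR = μ / tracking error = 3.0625 / 3.0033 = 1.0197

1.020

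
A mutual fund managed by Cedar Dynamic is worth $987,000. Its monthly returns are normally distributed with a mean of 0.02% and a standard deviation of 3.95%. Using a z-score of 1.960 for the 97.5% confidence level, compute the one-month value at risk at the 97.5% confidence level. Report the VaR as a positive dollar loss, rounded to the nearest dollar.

$76,216

Return at the 97.5% tail: μ − z·σ = 0.02% − 1.960 × 3.95% = 0.02 − 7.7420 = -7.7220%
VaR = −(-7.7220%) × $987,000 = 7.7220% × $987,000 = $76,216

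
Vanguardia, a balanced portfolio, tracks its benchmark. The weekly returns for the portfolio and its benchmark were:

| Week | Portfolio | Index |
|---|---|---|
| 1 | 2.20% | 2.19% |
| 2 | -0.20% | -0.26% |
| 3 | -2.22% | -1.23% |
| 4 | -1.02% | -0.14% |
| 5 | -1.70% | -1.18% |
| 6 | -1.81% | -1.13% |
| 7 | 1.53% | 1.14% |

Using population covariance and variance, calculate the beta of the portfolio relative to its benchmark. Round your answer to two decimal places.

1.29

r̄p = -0.4600%,  r̄m = -0.0871%
Cov = Σ(rp − r̄p)(rm − r̄m) / 7 = 1.8940
Var(rm) = Σ(rm − r̄m)² / 7 = 1.4731
β = Cov / Var = 1.8940 / 1.4731 = 1.2857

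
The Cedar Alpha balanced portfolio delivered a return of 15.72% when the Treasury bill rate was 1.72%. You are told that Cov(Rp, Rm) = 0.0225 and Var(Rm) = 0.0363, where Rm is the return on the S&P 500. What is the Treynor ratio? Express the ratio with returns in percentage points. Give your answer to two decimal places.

β = Cov / Var = 0.0225 / 0.0363 = 0.6198
Treynor = (Rp − Rf) / β = (15.72% − 1.72%) / 0.6198 = 14.00 / 0.6198 = 22.5879

22.59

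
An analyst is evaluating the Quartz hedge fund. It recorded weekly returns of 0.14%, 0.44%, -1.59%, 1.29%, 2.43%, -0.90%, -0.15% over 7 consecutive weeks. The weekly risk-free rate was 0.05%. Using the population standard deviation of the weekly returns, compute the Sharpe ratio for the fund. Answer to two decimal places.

Mean return μ = 1.660 / 7 = 0.2371%
Σ(r − μ)² = (0.14 − 0.2371)² + (0.44 − 0.2371)² + (-1.59 − 0.2371)² + … = 10.7491
population σ = √(10.7491 / 7) = √1.5356 = 1.2392%
Sharpe = (μ − rf) / σ = (0.2371 − 0.05) / 1.2392 = 0.1871 / 1.2392 = 0.1510

0.15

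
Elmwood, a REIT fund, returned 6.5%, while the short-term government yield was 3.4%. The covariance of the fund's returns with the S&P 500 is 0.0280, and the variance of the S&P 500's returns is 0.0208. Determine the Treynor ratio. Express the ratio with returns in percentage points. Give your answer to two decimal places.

β = Cov / Var = 0.0280 / 0.0208 = 1.3462
Treynor = (Rp − Rf) / β = (6.5% − 3.4%) / 1.3462 = 3.10 / 1.3462 = 2.3028

2.30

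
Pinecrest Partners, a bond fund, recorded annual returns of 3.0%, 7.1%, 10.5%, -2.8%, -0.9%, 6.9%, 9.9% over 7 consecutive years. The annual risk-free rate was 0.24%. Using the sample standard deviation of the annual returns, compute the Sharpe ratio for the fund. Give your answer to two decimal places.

Mean return r̄ = 33.70 / 7 = 4.8143%
Sample std dev = √[161.6886 / 6] = 5.1912%
Sharpe = (r̄ − rf) / σ = (4.8143 − 0.24) / 5.1912 = 4.5743 / 5.1912 = 0.8812

0.88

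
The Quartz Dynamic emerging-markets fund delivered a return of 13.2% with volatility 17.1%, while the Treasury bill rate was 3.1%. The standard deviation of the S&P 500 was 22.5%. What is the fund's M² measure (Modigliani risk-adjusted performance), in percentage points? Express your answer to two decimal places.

16.39

Sharpe = (Rp − Rf) / σp = (13.2% − 3.1%) / 17.1% = 0.5906
M² = Rf + Sharpe × σm = 3.1% + 0.5906 × 22.5% = 16.3885%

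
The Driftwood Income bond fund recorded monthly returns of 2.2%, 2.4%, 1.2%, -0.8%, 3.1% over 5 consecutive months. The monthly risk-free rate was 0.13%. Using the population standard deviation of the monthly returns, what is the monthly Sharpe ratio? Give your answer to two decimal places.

1.10

μ = (2.2 + 2.4 + 1.2 − 0.8 + 3.1) / 5 = 1.6200%
Σ(r − μ)² = (2.2 − 1.6200)² + (2.4 − 1.6200)² + … = 9.1680
σ = √[9.1680 / 5] = 1.3541%
Sharpe = (μ − rf) / σ = (1.6200 − 0.13) / 1.3541 = 1.4900 / 1.3541 = 1.1004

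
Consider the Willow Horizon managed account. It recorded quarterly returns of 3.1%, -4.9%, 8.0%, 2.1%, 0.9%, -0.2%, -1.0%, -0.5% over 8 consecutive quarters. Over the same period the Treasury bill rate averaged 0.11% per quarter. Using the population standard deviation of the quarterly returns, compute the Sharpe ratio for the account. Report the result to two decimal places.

0.24

μ = (3.1 − 4.9 + 8 + 2.1 + 0.9 − 0.2 − 1 − 0.5) / 8 = 7.50 / 8 = 0.9375%
Population std dev = √[97.0988 / 8] = 3.4839%
Sharpe = (μ − rf) / σ = (0.9375 − 0.11) / 3.4839 = 0.8275 / 3.4839 = 0.2375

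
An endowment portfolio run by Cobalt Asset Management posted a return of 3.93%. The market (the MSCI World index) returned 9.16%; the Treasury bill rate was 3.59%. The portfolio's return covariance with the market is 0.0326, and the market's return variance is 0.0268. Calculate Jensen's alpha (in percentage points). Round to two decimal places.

-6.44

β = Cov / Var = 0.0326 / 0.0268 = 1.2164
E[R] = Rf + β(Rm − Rf) = 3.59% + 1.2164 × (9.16% − 3.59%) = 10.3653%
α = Rp − E[R] = 3.93% − 10.3653% = -6.4353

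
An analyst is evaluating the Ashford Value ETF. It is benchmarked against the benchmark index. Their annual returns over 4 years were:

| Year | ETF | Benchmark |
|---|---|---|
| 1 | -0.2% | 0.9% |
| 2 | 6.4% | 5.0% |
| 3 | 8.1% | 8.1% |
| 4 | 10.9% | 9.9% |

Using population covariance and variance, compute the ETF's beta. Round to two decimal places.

r̄p = 6.3000%,  r̄m = 5.9750%
Cov = Σ(rp − r̄p)(rm − r̄m) / 4 = 13.6925
Var(rm) = Σ(rm − r̄m)² / 4 = 11.6569
β = Cov / Var = 13.6925 / 11.6569 = 1.1746

1.17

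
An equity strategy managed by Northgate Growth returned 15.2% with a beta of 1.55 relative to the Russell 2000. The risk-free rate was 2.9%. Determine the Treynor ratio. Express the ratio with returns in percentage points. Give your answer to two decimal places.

7.94

Treynor = (Rp − Rf) / β = (15.2% − 2.9%) / 1.55 = 12.30 / 1.55 = 7.9355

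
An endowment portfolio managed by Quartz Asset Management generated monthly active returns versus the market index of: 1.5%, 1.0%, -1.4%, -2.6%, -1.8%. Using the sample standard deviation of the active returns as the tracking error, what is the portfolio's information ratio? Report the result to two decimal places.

-0.37

Mean return r̄ = -3.30 / 5 = -0.6600%
Σ(r − r̄)² = 13.0320; sample σ = √(13.0320/4) = 1.8050%
IR = r̄ / tracking error = -0.6600 / 1.8050 = -0.3657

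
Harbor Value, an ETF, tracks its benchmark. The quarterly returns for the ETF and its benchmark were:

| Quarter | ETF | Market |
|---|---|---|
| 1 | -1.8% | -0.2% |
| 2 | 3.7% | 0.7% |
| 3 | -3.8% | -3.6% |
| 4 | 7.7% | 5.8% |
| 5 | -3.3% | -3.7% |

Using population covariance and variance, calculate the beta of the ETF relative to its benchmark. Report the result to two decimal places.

r̄p = 0.5000%,  r̄m = -0.2000%
Cov = Σ(rp − r̄p)(rm − r̄m) / 5 = 14.8000
Var(rm) = Σ(rm − r̄m)² / 5 = 12.1240
β = Cov / Var = 14.8000 / 12.1240 = 1.2207

1.22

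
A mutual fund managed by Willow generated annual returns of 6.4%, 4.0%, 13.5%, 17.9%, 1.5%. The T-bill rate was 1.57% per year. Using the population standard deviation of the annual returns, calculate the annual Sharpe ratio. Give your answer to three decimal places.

1.160

μ = (6.4 + 4 + 13.5 + 17.9 + 1.5) / 5 = 8.6600%
Population std dev = √[186.8920 / 5] = 6.1138%
Sharpe = (μ − rf) / σ = (8.6600 − 1.57) / 6.1138 = 7.0900 / 6.1138 = 1.1597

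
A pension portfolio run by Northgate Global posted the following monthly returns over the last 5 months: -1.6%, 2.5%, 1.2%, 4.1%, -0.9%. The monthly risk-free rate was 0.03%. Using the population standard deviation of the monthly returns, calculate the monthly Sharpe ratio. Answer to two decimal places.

0.49

Mean return μ = 5.30 / 5 = 1.0600%
Σ(r − μ)² = (-1.6 − 1.0600)² + (2.5 − 1.0600)² + … = 22.2520
population σ = √(22.2520 / 5) = √4.4504 = 2.1096%
Sharpe = (μ − rf) / σ = (1.0600 − 0.03) / 2.1096 = 1.0300 / 2.1096 = 0.4882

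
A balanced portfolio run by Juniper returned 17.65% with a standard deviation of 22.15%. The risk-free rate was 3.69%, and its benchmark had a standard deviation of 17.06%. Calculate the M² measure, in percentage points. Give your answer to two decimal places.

14.44

Sharpe = (Rp − Rf) / σp = (17.65% − 3.69%) / 22.15% = 0.6302
M² = Rf + Sharpe × σm = 3.69% + 0.6302 × 17.06% = 14.4412%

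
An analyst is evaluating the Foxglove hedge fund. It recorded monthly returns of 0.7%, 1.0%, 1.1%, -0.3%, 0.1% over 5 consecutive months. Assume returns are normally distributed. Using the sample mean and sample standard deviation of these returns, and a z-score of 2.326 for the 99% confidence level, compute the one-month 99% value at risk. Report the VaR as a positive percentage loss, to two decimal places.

0.88

r̄ = (0.7 + 1 + 1.1 − 0.3 + 0.1) / 5 = 0.5200%
Σ(r − r̄)² = (0.7 − 0.5200)² + (1 − 0.5200)² + … = 1.4480
sample σ = √(1.4480 / 4) = √0.3620 = 0.6017%
VaR = −(r̄ − z·σ) = −(0.5200 − 2.326 × 0.6017) = −(-0.8796) = 0.8796%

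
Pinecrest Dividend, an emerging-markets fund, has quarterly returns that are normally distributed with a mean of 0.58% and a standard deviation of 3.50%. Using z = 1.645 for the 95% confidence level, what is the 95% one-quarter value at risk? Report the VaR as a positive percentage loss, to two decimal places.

5.18

VaR (as % loss) = −(μ − z·σ) = −(0.58% − 1.645 × 3.50%) = −(-5.1775%) = 5.1775%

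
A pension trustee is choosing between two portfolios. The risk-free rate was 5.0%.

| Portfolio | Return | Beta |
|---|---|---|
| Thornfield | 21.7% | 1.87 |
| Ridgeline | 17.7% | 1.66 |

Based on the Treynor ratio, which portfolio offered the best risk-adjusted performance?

Thornfield: Treynor = (21.7% − 5.0%) / 1.87 = 8.930
Ridgeline: Treynor = (17.7% − 5.0%) / 1.66 = 7.651
Highest: Thornfield (8.930).

Thornfield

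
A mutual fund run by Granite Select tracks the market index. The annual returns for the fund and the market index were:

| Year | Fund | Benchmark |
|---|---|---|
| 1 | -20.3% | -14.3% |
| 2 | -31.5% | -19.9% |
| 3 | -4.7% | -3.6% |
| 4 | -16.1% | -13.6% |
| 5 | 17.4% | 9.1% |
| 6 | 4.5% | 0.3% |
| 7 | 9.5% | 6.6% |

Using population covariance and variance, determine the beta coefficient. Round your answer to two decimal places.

1.56

r̄p = -5.8857%,  r̄m = -5.0571%
Cov = Σ(rp − r̄p)(rm − r̄m) / 7 = 166.7222
Var(rm) = Σ(rm − r̄m)² / 7 = 106.5510
β = Cov / Var = 166.7222 / 106.5510 = 1.5647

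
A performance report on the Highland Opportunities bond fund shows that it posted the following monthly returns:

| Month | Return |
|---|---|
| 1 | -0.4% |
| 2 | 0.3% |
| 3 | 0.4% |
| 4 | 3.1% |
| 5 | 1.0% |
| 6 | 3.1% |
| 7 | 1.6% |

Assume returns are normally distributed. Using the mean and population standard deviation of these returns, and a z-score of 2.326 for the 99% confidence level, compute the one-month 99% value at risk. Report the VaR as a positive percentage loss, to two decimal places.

1.66

Mean return r̄ = 9.10 / 7 = 1.3000%
Population σ = √[Σ(r − r̄)² / 7] = √[11.3600 / 7] = √1.6229 = 1.2739%
VaR = −(r̄ − z·σ) = −(1.3000 − 2.326 × 1.2739) = −(-1.6631) = 1.6631%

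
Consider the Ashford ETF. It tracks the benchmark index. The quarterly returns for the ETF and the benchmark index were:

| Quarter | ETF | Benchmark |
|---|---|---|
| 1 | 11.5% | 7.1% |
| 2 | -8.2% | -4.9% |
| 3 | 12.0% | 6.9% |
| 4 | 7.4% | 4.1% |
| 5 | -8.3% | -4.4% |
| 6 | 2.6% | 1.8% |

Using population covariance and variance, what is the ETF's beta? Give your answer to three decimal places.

r̄p = 2.8333%,  r̄m = 1.7667%
Cov = Σ(rp − r̄p)(rm − r̄m) / 6 = 41.0228
Var(rm) = Σ(rm − r̄m)² / 6 = 23.7856
β = Cov / Var = 41.0228 / 23.7856 = 1.7247

1.725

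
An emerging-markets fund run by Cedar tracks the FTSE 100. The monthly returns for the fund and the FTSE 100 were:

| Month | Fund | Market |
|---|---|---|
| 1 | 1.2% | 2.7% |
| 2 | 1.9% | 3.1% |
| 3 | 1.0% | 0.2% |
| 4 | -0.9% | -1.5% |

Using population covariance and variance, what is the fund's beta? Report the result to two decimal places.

0.50

r̄p = 0.8000%,  r̄m = 1.1250%
Cov = Σ(rp − r̄p)(rm − r̄m) / 4 = 1.7700
Var(rm) = Σ(rm − r̄m)² / 4 = 3.5319
β = Cov / Var = 1.7700 / 3.5319 = 0.5011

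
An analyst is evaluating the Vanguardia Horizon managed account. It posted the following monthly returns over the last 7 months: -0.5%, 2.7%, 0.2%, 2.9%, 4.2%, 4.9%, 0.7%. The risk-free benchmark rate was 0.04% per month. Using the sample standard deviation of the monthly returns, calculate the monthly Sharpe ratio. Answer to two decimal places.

1.03

r̄ = (-0.5 + 2.7 + 0.2 + 2.9 + 4.2 + 4.9 + 0.7) / 7 = 2.1571%
Sample std dev = √[25.5571 / 6] = 2.0639%
Sharpe = (r̄ − rf) / σ = (2.1571 − 0.04) / 2.0639 = 2.1171 / 2.0639 = 1.0258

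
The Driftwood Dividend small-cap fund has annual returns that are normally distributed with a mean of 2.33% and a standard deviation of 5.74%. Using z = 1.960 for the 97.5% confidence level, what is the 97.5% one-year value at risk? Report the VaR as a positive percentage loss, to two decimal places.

VaR (as % loss) = −(μ − z·σ) = −(2.33% − 1.960 × 5.74%) = −(-8.9204%) = 8.9204%

8.92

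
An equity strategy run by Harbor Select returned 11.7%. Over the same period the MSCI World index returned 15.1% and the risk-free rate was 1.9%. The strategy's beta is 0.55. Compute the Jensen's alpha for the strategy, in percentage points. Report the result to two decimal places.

CAPM expected return = Rf + β(Rm − Rf) = 1.9% + 0.55 × (15.1% − 1.9%) = 1.9 + 0.55 × 13.20 = 9.1600%
Jensen's α = Rp − E[R] = 11.7% − 9.1600% = 2.5400

2.54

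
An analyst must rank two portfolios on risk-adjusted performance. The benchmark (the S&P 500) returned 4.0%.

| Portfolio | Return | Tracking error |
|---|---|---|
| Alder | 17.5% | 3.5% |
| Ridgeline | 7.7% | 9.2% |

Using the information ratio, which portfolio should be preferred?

Alder: IR = (17.5% − 4.0%) / 3.5% = 3.857
Ridgeline: IR = (7.7% − 4.0%) / 9.2% = 0.402
Highest: Alder (3.857).

Alder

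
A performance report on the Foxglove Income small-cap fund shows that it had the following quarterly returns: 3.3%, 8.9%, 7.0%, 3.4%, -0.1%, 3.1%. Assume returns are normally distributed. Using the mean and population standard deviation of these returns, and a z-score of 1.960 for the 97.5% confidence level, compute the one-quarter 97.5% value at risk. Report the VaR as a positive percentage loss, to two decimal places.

1.45

r̄ = (3.3 + 8.9 + 7 + 3.4 − 0.1 + 3.1) / 6 = 4.2667%
Σ(r − r̄)² = (3.3 − 4.2667)² + (8.9 − 4.2667)² + (7 − 4.2667)² + … = 51.0533
population σ = √(51.0533 / 6) = √8.5089 = 2.9170%
VaR = −(r̄ − z·σ) = −(4.2667 − 1.960 × 2.9170) = −(-1.4506) = 1.4506%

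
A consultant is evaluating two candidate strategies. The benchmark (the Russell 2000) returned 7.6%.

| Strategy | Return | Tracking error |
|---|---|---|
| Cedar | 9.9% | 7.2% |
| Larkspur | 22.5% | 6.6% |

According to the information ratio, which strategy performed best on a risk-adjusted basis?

Cedar: IR = (9.9% − 7.6%) / 7.2% = 0.319
Larkspur: IR = (22.5% − 7.6%) / 6.6% = 2.258
Highest: Larkspur (2.258).

Larkspur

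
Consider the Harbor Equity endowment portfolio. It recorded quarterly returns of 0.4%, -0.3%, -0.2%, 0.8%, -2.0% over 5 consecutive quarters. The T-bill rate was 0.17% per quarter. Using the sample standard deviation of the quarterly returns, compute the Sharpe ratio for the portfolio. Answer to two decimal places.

-0.40

r̄ = (0.4 − 0.3 − 0.2 + 0.8 − 2) / 5 = -0.2600%
Σ(r − r̄)² = (0.4 − (-0.2600))² + (-0.3 − (-0.2600))² + … = 4.5920
sample σ = √(4.5920 / 4) = √1.1480 = 1.0714%
Sharpe = (r̄ − rf) / σ = (-0.2600 − 0.17) / 1.0714 = -0.4300 / 1.0714 = -0.4013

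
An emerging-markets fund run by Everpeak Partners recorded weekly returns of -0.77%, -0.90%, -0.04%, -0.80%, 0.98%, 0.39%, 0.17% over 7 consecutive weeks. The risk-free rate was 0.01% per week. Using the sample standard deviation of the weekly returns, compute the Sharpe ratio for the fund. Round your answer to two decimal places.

-0.21

Mean return μ = -0.970 / 7 = -0.1386%
Σ(r − μ)² = (-0.77 − (-0.1386))² + (-0.9 − (-0.1386))² + … = 3.0515
σ = √[3.0515 / 6] = 0.7132%
Sharpe = (μ − rf) / σ = (-0.1386 − 0.01) / 0.7132 = -0.1486 / 0.7132 = -0.2084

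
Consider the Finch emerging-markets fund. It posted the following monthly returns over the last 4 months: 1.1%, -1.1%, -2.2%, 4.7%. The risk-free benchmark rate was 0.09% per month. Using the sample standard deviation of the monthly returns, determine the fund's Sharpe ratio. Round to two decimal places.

0.18

Mean return r̄ = 2.50 / 4 = 0.6250%
Σ(r − r̄)² = (1.1 − 0.6250)² + (-1.1 − 0.6250)² + … = 27.7875
σ = √[27.7875 / 3] = 3.0434%
Sharpe = (r̄ − rf) / σ = (0.6250 − 0.09) / 3.0434 = 0.5350 / 3.0434 = 0.1758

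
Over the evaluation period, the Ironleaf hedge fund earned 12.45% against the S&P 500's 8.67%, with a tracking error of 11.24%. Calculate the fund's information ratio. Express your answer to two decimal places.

0.34

IR = (Rp − Rb) / TE = (12.45% − 8.67%) / 11.24% = 3.78% / 11.24% = 0.3363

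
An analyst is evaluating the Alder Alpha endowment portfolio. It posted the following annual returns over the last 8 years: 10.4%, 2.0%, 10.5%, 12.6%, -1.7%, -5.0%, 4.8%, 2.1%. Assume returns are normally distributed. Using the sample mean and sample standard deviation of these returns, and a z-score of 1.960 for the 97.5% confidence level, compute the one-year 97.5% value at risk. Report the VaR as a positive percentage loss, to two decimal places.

7.87

r̄ = (10.4 + 2 + 10.5 + 12.6 − 1.7 − 5 + 4.8 + 2.1) / 8 = 4.4625%
Sample σ = √[Σ(r − r̄)² / 7] = √[277.1988 / 7] = √39.5998 = 6.2928%
VaR = −(r̄ − z·σ) = −(4.4625 − 1.960 × 6.2928) = −(-7.8714) = 7.8714%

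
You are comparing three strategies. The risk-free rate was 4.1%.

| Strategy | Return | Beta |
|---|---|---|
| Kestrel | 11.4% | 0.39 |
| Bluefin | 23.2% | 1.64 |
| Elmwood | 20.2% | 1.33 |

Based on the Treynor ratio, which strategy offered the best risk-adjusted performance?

Kestrel: Treynor = (11.4% − 4.1%) / 0.39 = 18.718
Bluefin: Treynor = (23.2% − 4.1%) / 1.64 = 11.646
Elmwood: Treynor = (20.2% − 4.1%) / 1.33 = 12.105
Highest: Kestrel (18.718).

Kestrel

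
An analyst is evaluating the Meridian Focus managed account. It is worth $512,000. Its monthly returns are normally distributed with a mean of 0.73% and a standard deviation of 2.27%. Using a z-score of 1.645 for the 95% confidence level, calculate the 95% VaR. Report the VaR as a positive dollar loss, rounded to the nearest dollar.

$15,381

Return at the 95% tail: μ − z·σ = 0.73% − 1.645 × 2.27% = 0.73 − 3.73415 = -3.00415%
VaR = −(-3.00415%) × $512,000 = 3.00415% × $512,000 = $15,381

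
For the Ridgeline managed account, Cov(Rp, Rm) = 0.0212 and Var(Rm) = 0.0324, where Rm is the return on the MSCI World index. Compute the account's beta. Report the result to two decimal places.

β = Cov(Rp, Rm) / Var(Rm) = 0.0212 / 0.0324 = 0.6543

0.65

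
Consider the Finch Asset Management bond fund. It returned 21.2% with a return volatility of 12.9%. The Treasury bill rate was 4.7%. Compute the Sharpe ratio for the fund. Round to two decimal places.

Sharpe = (Rp − Rf) / σp = (21.2% − 4.7%) / 12.9% = 16.50% / 12.9% = 1.2791

1.28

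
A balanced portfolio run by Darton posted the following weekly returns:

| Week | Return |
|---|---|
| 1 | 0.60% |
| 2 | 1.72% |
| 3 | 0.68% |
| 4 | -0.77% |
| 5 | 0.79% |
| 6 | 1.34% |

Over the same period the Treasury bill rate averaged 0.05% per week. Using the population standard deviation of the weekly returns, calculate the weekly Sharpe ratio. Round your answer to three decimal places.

0.871

Mean return μ = 4.360 / 6 = 0.7267%
Σ(r − μ)² = 3.6251; population σ = √(3.6251/6) = 0.7773%
Sharpe = (μ − rf) / σ = (0.7267 − 0.05) / 0.7773 = 0.6767 / 0.7773 = 0.8706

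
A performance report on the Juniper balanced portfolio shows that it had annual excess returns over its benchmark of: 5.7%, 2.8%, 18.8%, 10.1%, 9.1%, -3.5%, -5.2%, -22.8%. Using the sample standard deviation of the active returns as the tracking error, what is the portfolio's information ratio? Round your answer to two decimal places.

0.15

r̄ = (5.7 + 2.8 + 18.8 + 10.1 + 9.1 − 3.5 − 5.2 − 22.8) / 8 = 15.00 / 8 = 1.8750%
Σ(r − r̄)² = 1109.5950; sample σ = √(1109.5950/7) = 12.5902%
IR = r̄ / tracking error = 1.8750 / 12.5902 = 0.1489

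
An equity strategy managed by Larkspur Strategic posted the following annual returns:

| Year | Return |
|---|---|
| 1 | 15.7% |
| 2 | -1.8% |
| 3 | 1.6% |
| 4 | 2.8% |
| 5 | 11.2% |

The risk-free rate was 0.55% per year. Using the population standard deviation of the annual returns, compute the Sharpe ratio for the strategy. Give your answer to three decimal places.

0.823

r̄ = (15.7 − 1.8 + 1.6 + 2.8 + 11.2) / 5 = 5.9000%
Population std dev = √[211.5200 / 5] = 6.5042%
Sharpe = (r̄ − rf) / σ = (5.9000 − 0.55) / 6.5042 = 5.3500 / 6.5042 = 0.8225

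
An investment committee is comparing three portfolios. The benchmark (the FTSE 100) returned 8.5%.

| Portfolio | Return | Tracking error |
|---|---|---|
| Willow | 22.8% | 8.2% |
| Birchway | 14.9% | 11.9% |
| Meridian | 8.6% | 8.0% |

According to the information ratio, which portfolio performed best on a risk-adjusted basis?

Willow

Willow: IR = (22.8% − 8.5%) / 8.2% = 1.744
Birchway: IR = (14.9% − 8.5%) / 11.9% = 0.538
Meridian: IR = (8.6% − 8.5%) / 8.0% = 0.013
Highest: Willow (1.744).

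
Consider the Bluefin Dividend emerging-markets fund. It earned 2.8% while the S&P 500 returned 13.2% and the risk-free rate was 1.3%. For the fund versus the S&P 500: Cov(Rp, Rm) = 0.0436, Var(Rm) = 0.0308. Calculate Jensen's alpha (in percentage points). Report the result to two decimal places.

β = Cov / Var = 0.0436 / 0.0308 = 1.4156
E[R] = Rf + β(Rm − Rf) = 1.3% + 1.4156 × (13.2% − 1.3%) = 18.1456%
α = Rp − E[R] = 2.8% − 18.1456% = -15.3456

-15.35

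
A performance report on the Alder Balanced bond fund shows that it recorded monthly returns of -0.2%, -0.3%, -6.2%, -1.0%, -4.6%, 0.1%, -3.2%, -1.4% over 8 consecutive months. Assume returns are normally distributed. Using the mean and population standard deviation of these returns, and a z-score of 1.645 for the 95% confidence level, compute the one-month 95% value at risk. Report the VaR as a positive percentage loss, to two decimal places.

5.67

r̄ = (-0.2 − 0.3 − 6.2 − 1 − 4.6 + 0.1 − 3.2 − 1.4) / 8 = -16.80 / 8 = -2.1000%
Population σ = √[Σ(r − r̄)² / 8] = √[37.6600 / 8] = √4.7075 = 2.1697%
VaR = −(r̄ − z·σ) = −(-2.1000 − 1.645 × 2.1697) = −(-5.6692) = 5.6692%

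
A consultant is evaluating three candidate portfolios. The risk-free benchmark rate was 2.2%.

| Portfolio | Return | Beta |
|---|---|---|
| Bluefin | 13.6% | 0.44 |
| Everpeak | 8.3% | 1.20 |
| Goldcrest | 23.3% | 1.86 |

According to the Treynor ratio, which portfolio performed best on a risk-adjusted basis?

Bluefin: Treynor = (13.6% − 2.2%) / 0.44 = 25.909
Everpeak: Treynor = (8.3% − 2.2%) / 1.20 = 5.083
Goldcrest: Treynor = (23.3% − 2.2%) / 1.86 = 11.344
Highest: Bluefin (25.909).

Bluefin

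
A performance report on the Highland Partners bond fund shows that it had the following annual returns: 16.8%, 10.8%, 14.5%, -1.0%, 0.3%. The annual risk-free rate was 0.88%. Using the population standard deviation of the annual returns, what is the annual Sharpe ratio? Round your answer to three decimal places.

1.012

Mean return r̄ = 41.40 / 5 = 8.2800%
Σ(r − r̄)² = (16.8 − 8.2800)² + (10.8 − 8.2800)² + … = 267.4280
σ = √[267.4280 / 5] = 7.3134%
Sharpe = (r̄ − rf) / σ = (8.2800 − 0.88) / 7.3134 = 7.4000 / 7.3134 = 1.0118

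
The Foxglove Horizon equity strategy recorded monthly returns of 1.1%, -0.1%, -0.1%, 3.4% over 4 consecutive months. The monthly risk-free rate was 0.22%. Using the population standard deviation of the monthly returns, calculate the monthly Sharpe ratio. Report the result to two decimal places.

Mean return r̄ = 4.30 / 4 = 1.0750%
Population std dev = √[8.1675 / 4] = 1.4289%
Sharpe = (r̄ − rf) / σ = (1.0750 − 0.22) / 1.4289 = 0.8550 / 1.4289 = 0.5984

0.60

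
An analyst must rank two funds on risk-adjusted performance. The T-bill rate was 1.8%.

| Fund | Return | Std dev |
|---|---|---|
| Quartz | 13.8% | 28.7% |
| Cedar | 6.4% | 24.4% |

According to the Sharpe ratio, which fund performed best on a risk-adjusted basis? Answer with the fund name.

Quartz

Quartz: Sharpe ratio = (13.8% − 1.8%) / 28.7% = 0.418
Cedar: Sharpe ratio = (6.4% − 1.8%) / 24.4% = 0.189
Highest: Quartz (0.418).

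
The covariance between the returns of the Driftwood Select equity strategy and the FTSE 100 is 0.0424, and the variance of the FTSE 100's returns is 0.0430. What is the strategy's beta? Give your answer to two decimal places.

0.99

β = Cov(Rp, Rm) / Var(Rm) = 0.0424 / 0.0430 = 0.9860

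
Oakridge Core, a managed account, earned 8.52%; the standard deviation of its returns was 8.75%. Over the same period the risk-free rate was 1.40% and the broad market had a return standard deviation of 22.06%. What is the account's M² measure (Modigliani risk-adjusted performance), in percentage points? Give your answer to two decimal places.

19.35

Sharpe = (Rp − Rf) / σp = (8.52% − 1.40%) / 8.75% = 0.8137
M² = Rf + Sharpe × σm = 1.40% + 0.8137 × 22.06% = 19.3502%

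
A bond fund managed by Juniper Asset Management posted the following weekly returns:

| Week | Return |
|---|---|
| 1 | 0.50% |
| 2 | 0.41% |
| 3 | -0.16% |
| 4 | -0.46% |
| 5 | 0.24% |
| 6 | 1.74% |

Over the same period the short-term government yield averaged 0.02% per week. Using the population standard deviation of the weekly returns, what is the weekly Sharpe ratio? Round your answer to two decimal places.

Mean return μ = 2.270 / 6 = 0.3783%
Population std dev = √[2.8817 / 6] = 0.6930%
Sharpe = (μ − rf) / σ = (0.3783 − 0.02) / 0.6930 = 0.3583 / 0.6930 = 0.5170

0.52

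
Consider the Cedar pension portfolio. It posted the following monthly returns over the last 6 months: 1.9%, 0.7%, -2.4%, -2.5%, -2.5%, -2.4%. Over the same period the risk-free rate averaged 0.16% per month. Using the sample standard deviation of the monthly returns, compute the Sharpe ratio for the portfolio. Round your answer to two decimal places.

-0.69

Mean return r̄ = -7.20 / 6 = -1.2000%
Sample σ = √[Σ(r − r̄)² / 5] = √[19.4800 / 5] = √3.8960 = 1.9738%
Sharpe = (r̄ − rf) / σ = (-1.2000 − 0.16) / 1.9738 = -1.3600 / 1.9738 = -0.6890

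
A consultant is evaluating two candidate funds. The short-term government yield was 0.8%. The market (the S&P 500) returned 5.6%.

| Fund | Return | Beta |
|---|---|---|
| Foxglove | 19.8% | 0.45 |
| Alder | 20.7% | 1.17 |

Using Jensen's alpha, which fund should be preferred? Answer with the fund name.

Foxglove

Foxglove: α = 19.8% − [0.8% + 0.45 × (5.6% − 0.8%)] = 16.840
Alder: α = 20.7% − [0.8% + 1.17 × (5.6% − 0.8%)] = 14.284
Highest: Foxglove (16.840).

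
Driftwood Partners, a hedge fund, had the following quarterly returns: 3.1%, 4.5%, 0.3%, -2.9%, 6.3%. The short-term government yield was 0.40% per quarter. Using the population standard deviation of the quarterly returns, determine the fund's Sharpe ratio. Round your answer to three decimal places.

0.574

r̄ = (3.1 + 4.5 + 0.3 − 2.9 + 6.3) / 5 = 2.2600%
Σ(r − r̄)² = 52.5120; population σ = √(52.5120/5) = 3.2407%
Sharpe = (r̄ − rf) / σ = (2.2600 − 0.4) / 3.2407 = 1.8600 / 3.2407 = 0.5740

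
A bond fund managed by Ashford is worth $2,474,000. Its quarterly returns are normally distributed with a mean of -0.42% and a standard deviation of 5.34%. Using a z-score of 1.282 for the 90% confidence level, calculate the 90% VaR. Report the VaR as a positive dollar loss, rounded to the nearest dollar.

Return at the 90% tail: μ − z·σ = -0.42% − 1.282 × 5.34% = -0.42 − 6.84588 = -7.26588%
VaR = −(-7.26588%) × $2,474,000 = 7.26588% × $2,474,000 = $179,758

$179,758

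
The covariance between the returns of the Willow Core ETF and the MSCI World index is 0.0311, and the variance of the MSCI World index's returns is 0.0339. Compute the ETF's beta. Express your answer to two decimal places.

β = Cov(Rp, Rm) / Var(Rm) = 0.0311 / 0.0339 = 0.9174

0.92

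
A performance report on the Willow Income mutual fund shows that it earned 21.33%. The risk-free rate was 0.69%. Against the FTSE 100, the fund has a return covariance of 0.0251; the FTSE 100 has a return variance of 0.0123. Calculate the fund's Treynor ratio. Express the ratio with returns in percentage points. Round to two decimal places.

10.11

β = Cov / Var = 0.0251 / 0.0123 = 2.0407
Treynor = (Rp − Rf) / β = (21.33% − 0.69%) / 2.0407 = 20.64 / 2.0407 = 10.1142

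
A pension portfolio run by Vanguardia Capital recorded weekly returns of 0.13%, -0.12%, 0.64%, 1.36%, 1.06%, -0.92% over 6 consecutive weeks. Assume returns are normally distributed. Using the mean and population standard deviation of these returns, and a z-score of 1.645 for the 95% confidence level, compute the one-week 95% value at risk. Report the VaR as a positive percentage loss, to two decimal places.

0.90

Mean return r̄ = 2.150 / 6 = 0.3583%
Population σ = √[Σ(r − r̄)² / 6] = √[3.4901 / 6] = √0.5817 = 0.7627%
VaR = −(r̄ − z·σ) = −(0.3583 − 1.645 × 0.7627) = −(-0.8963) = 0.8963%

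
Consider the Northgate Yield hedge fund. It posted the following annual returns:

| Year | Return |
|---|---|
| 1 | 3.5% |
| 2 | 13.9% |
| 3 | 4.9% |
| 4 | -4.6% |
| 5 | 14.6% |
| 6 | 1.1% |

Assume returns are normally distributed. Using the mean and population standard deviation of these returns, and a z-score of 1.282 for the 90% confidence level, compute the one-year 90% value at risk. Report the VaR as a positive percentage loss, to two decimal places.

3.18

Mean return μ = 33.40 / 6 = 5.5667%
Σ(r − μ)² = (3.5 − 5.5667)² + (13.9 − 5.5667)² + (4.9 − 5.5667)² + … = 279.0733
σ = √[279.0733 / 6] = 6.8200%
VaR = −(μ − z·σ) = −(5.5667 − 1.282 × 6.8200) = −(-3.1765) = 3.1765%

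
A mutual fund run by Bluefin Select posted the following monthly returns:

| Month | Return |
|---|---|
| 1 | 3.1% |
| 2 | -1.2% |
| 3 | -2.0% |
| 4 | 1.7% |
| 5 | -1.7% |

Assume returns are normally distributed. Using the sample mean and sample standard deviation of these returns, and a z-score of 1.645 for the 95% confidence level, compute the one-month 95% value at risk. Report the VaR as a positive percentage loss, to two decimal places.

r̄ = (3.1 − 1.2 − 2 + 1.7 − 1.7) / 5 = -0.10 / 5 = -0.0200%
Σ(r − r̄)² = 20.8280; sample σ = √(20.8280/4) = 2.2819%
VaR = −(r̄ − z·σ) = −(-0.0200 − 1.645 × 2.2819) = −(-3.7737) = 3.7737%

3.77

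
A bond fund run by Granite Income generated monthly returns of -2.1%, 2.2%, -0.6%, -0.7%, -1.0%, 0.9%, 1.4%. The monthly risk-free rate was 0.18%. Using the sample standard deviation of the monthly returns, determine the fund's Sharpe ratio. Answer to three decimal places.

r̄ = (-2.1 + 2.2 − 0.6 − 0.7 − 1 + 0.9 + 1.4) / 7 = 0.0143%
Σ(r − r̄)² = (-2.1 − 0.0143)² + (2.2 − 0.0143)² + … = 13.8686
sample σ = √(13.8686 / 6) = √2.3114 = 1.5203%
Sharpe = (r̄ − rf) / σ = (0.0143 − 0.18) / 1.5203 = -0.1657 / 1.5203 = -0.1090

-0.109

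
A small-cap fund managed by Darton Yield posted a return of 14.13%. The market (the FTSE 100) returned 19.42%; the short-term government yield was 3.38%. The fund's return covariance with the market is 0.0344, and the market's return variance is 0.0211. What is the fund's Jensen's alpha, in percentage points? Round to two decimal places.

-15.40

β = Cov / Var = 0.0344 / 0.0211 = 1.6303
E[R] = Rf + β(Rm − Rf) = 3.38% + 1.6303 × (19.42% − 3.38%) = 29.5300%
α = Rp − E[R] = 14.13% − 29.5300% = -15.4000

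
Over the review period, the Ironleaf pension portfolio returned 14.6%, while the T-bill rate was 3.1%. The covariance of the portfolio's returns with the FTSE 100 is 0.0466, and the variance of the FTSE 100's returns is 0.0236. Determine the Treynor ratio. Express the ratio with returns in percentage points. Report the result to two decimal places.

β = Cov / Var = 0.0466 / 0.0236 = 1.9746
Treynor = (Rp − Rf) / β = (14.6% − 3.1%) / 1.9746 = 11.50 / 1.9746 = 5.8240

5.82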